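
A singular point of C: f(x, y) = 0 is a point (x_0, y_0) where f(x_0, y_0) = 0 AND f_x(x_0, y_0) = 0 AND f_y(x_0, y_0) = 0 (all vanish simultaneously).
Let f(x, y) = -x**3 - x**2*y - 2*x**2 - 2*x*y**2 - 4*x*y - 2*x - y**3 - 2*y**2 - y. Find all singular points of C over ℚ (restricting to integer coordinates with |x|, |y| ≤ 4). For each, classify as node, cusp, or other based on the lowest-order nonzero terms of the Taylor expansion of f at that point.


Singular points: {(0, -1)}; classification: node.

Compute partial derivatives:
  f_x = -3*x**2 - 2*x*y - 4*x - 2*y**2 - 4*y - 2.
  f_y = -x**2 - 4*x*y - 4*x - 3*y**2 - 4*y - 1.
Scan x_0 ∈ {−4, ..., 4}. For each x_0, f_y(x_0, y) is a polynomial in y; find its integer roots y ∈ {−4, ..., 4}, then test f_x and f at those candidates.
  x = -4: f_y(-4, y) = -3*y**2 + 12*y - 1; no integer root y with |y| ≤ 4.
  x = -3: f_y(-3, y) = -3*y**2 + 8*y + 2; no integer root y with |y| ≤ 4.
  x = -2: f_y(-2, y) = -3*y**2 + 4*y + 3; no integer root y with |y| ≤ 4.
  x = -1: f_y(-1, y) = 2 - 3*y**2; no integer root y with |y| ≤ 4.
  x = 0: f_y(0, y) = -3*y**2 - 4*y - 1; vanishes at y ∈ {-1}. (0, -1): f_x = 0, f = 0 — SINGULAR.
  x = 1: f_y(1, y) = -3*y**2 - 8*y - 6; no integer root y with |y| ≤ 4.
  x = 2: f_y(2, y) = -3*y**2 - 12*y - 13; no integer root y with |y| ≤ 4.
  x = 3: f_y(3, y) = -3*y**2 - 16*y - 22; no integer root y with |y| ≤ 4.
  x = 4: f_y(4, y) = -3*y**2 - 20*y - 33; vanishes at y ∈ {-3}. (4, -3): f_x = -48 ≠ 0.
Only singular point on the grid: (0, -1).
Classify: substitute x = 0 + u, y = -1 + v and expand: f = -u**3 - u**2*v - u**2 - 2*u*v**2 - v**3 + v**2.
No constant or linear terms (consistent with a singular point). Quadratic part: -u**2 + v**2. Cubic part: -u**3 - u**2*v - 2*u*v**2 - v**3.
The quadratic part v**2 - u**2 = (v − u)(v + u) splits into two distinct linear factors, so there are two distinct tangent lines y − -1 = ±(x − 0) — this is a node (ordinary double point).
Classification: node.


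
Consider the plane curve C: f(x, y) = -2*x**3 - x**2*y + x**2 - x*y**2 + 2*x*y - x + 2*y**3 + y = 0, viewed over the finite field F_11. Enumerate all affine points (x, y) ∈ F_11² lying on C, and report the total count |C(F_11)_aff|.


Affine F_11-points: {(0, 0), (0, 4), (0, 7), (1, 7), (2, 6), (3, 6), (6, 1), (6, 4), (6, 9), (7, 7), (8, 0), (8, 2), (9, 0), (9, 4), (9, 6)}; count = 15.

For each of the 121 pairs (x, y) ∈ F_11², evaluate f(x, y) mod 11. Record the zeros.
  x = 0: [0↦0, 1↦3, 2↦7, 3↦2, 4↦0, 5↦2, 6↦9, 7↦0, 8↦9, 9↦4, 10↦8]  zeros at y ∈ {0, 4, 7}
  x = 1: [0↦9, 1↦1, 2↦3, 3↦5, 4↦8, 5↦2, 6↦10, 7↦0, 8↦6, 9↦7, 10↦4]  zeros at y ∈ {7}
  x = 2: [0↦8, 1↦9, 2↦7, 3↦3, 4↦9, 5↦4, 6↦0, 7↦9, 8↦10, 9↦4, 10↦3]  zeros at y ∈ {6}
  x = 3: [0↦7, 1↦4, 2↦7, 3↦6, 4↦2, 5↦7, 6↦0, 7↦4, 8↦9, 9↦5, 10↦4]  zeros at y ∈ {6}
  x = 4: [0↦5, 1↦7, 2↦2, 3↦2, 4↦8, 5↦10, 6↦9, 7↦6, 8↦2, 9↦9, 10↦6]  zeros at y ∈ ∅
  x = 5: [0↦1, 1↦6, 2↦2, 3↦1, 4↦4, 5↦1, 6↦4, 7↦3, 8↦10, 9↦4, 10↦8]  zeros at y ∈ ∅
  x = 6: [0↦5, 1↦0, 2↦6, 3↦2, 4↦0, 5↦1, 6↦6, 7↦5, 8↦10, 9↦0, 10↦9]  zeros at y ∈ {1, 4, 9}
  x = 7: [0↦5, 1↦10, 2↦2, 3↦4, 4↦6, 5↦9, 6↦3, 7↦0, 8↦1, 9↦7, 10↦8]  zeros at y ∈ {7}
  x = 8: [0↦0, 1↦2, 2↦0, 3↦6, 4↦10, 5↦2, 6↦5, 7↦9, 8↦4, 9↦2, 10↦4]  zeros at y ∈ {0, 2}
  x = 9: [0↦0, 1↦8, 2↦10, 3↦7, 4↦0, 5↦1, 6↦0, 7↦9, 8↦7, 9↦6, 10↦7]  zeros at y ∈ {0, 4, 6}
  x = 10: [0↦4, 1↦5, 2↦9, 3↦6, 4↦8, 5↦5, 6↦9, 7↦10, 8↦9, 9↦7, 10↦5]  zeros at y ∈ ∅
Collecting zeros: affine points = {(0, 0), (0, 4), (0, 7), (1, 7), (2, 6), (3, 6), (6, 1), (6, 4), (6, 9), (7, 7), (8, 0), (8, 2), (9, 0), (9, 4), (9, 6)}.
Total count |C(F_11)_aff| = 15.


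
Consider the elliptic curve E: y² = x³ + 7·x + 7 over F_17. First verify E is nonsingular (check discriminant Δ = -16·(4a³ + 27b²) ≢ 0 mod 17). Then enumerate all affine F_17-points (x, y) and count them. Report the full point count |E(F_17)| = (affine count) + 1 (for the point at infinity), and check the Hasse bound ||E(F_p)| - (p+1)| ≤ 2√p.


Affine points = {(1, 7), (1, 10), (3, 2), (3, 15), (7, 5), (7, 12), (9, 0), (11, 2), (11, 15), (12, 0), (13, 0), (15, 6), (15, 11), (16, 4), (16, 13)}; affine count = 15; |E(F_17)| = 16.

Discriminant check: Δ ∝ 4a³ + 27b² = 4·7³ + 27·7² = 4·343 + 27·49 ≡ 9 (mod 17). Nonzero ⇒ E is nonsingular.
For each x ∈ F_17, compute rhs = x³ + 7·x + 7 mod 17, then count y ∈ F_17 with y² ≡ rhs.
  x = 0: rhs = 7, matching y values: none (0 points).
  x = 1: rhs = 15, matching y values: 7, 10 (2 points).
  x = 2: rhs = 12, matching y values: none (0 points).
  x = 3: rhs = 4, matching y values: 2, 15 (2 points).
  x = 4: rhs = 14, matching y values: none (0 points).
  x = 5: rhs = 14, matching y values: none (0 points).
  x = 6: rhs = 10, matching y values: none (0 points).
  x = 7: rhs = 8, matching y values: 5, 12 (2 points).
  x = 8: rhs = 14, matching y values: none (0 points).
  x = 9: rhs = 0, matching y values: 0 (1 points).
  x = 10: rhs = 6, matching y values: none (0 points).
  x = 11: rhs = 4, matching y values: 2, 15 (2 points).
  x = 12: rhs = 0, matching y values: 0 (1 points).
  x = 13: rhs = 0, matching y values: 0 (1 points).
  x = 14: rhs = 10, matching y values: none (0 points).
  x = 15: rhs = 2, matching y values: 6, 11 (2 points).
  x = 16: rhs = 16, matching y values: 4, 13 (2 points).
Total affine count: 15.
Full point count |E(F_17)| = 15 + 1 = 16.
Hasse bound: |16 − (17+1)| = |-2| = 2 ≤ 2√17 ≈ 8.2462 ✓.


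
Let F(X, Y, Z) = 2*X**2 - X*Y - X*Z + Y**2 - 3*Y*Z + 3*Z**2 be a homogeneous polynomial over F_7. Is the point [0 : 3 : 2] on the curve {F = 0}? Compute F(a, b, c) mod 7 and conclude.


F(0,3,2) ≡ 3 (mod 7); P is NOT on the curve.

Evaluate F(0, 3, 2) term-by-term (mod 7).
  2*X**2 ↦ 2·0·1·1 = 0
  -X*Y ↦ -1·0·3·1 = 0
  -X*Z ↦ -1·0·1·2 = 0
  Y**2 ↦ 1·1·9·1 = 9
  -3*Y*Z ↦ -3·1·3·2 = -18
  3*Z**2 ↦ 3·1·1·4 = 12
Sum: F(0, 3, 2) = (0) + (0) + (0) + (9) + (-18) + (12) = 3.
Reducing mod 7: 3 ≡ 3 (mod 7).
Since F(a, b, c) ≡ 3 ≠ 0 (mod 7), P does NOT lie on the curve.


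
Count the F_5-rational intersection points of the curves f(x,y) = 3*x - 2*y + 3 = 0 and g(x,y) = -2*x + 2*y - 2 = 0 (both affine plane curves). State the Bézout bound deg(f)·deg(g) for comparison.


Common zeros: {(4, 0)}; count = 1; Bézout bound = 1.

deg(f) = 1, deg(g) = 1, so Bézout bound = 1.
Scan x ∈ F_5. For each x, list the y ∈ F_5 with f(x, y) ≡ 0 and those with g(x, y) ≡ 0 (mod 5); the common zeros in that column are the intersection.
  x = 0: f ≡ 0 at y ∈ {4}; g ≡ 0 at y ∈ {1}; common: ∅.
  x = 1: f ≡ 0 at y ∈ {3}; g ≡ 0 at y ∈ {2}; common: ∅.
  x = 2: f ≡ 0 at y ∈ {2}; g ≡ 0 at y ∈ {3}; common: ∅.
  x = 3: f ≡ 0 at y ∈ {1}; g ≡ 0 at y ∈ {4}; common: ∅.
  x = 4: f ≡ 0 at y ∈ {0}; g ≡ 0 at y ∈ {0}; common: {0}.
Collecting: common zeros = {(4, 0)}, so the count is 1.
Comparison with the Bézout bound: 1 ≤ 1 = deg(f)·deg(g), as expected for curves with no common component (the bound is attained).


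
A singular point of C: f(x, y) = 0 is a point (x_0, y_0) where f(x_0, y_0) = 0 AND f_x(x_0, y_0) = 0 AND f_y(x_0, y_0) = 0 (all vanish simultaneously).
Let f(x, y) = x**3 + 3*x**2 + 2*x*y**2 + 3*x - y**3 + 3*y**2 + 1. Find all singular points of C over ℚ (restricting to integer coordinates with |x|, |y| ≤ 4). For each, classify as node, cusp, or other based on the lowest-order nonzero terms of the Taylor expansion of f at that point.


Singular points: {(-1, 0)}; classification: cusp.

Compute partial derivatives:
  f_x = 3*x**2 + 6*x + 2*y**2 + 3.
  f_y = 4*x*y - 3*y**2 + 6*y.
Scan x_0 ∈ {−4, ..., 4}. For each x_0, f_y(x_0, y) is a polynomial in y; find its integer roots y ∈ {−4, ..., 4}, then test f_x and f at those candidates.
  x = -4: f_y(-4, y) = -3*y**2 - 10*y; vanishes at y ∈ {0}. (-4, 0): f_x = 27 ≠ 0.
  x = -3: f_y(-3, y) = -3*y**2 - 6*y; vanishes at y ∈ {-2, 0}. (-3, -2): f_x = 20 ≠ 0; (-3, 0): f_x = 12 ≠ 0.
  x = -2: f_y(-2, y) = -3*y**2 - 2*y; vanishes at y ∈ {0}. (-2, 0): f_x = 3 ≠ 0.
  x = -1: f_y(-1, y) = -3*y**2 + 2*y; vanishes at y ∈ {0}. (-1, 0): f_x = 0, f = 0 — SINGULAR.
  x = 0: f_y(0, y) = -3*y**2 + 6*y; vanishes at y ∈ {0, 2}. (0, 0): f_x = 3 ≠ 0; (0, 2): f_x = 11 ≠ 0.
  x = 1: f_y(1, y) = -3*y**2 + 10*y; vanishes at y ∈ {0}. (1, 0): f_x = 12 ≠ 0.
  x = 2: f_y(2, y) = -3*y**2 + 14*y; vanishes at y ∈ {0}. (2, 0): f_x = 27 ≠ 0.
  x = 3: f_y(3, y) = -3*y**2 + 18*y; vanishes at y ∈ {0}. (3, 0): f_x = 48 ≠ 0.
  x = 4: f_y(4, y) = -3*y**2 + 22*y; vanishes at y ∈ {0}. (4, 0): f_x = 75 ≠ 0.
Only singular point on the grid: (-1, 0).
Classify: substitute x = -1 + u, y = 0 + v and expand: f = u**3 + 2*u*v**2 - v**3 + v**2.
No constant or linear terms (consistent with a singular point). Quadratic part: v**2. Cubic part: u**3 + 2*u*v**2 - v**3.
The quadratic part v**2 is a perfect square, so there is a single (double) tangent line v = 0, i.e. y = 0. Restricting the cubic part to that line (v = 0) leaves u**3 ≠ 0, so f is not divisible by v and the branch is v² ≈ -u**3 to lowest order — this is a cusp.
Classification: cusp.


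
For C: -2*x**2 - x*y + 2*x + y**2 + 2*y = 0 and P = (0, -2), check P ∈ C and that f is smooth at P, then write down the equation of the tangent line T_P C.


Tangent line at P: 4*x - 2*y - 4 = 0.

Step 1: f(0, -2) = 0, so P lies on C.
Step 2: partial derivatives
  f_x(x, y) = -4*x - y + 2, f_y(x, y) = -x + 2*y + 2.
  f_x(P) = 4, f_y(P) = -2 (gradient nonzero, so P is smooth).
Step 3: tangent line at P: 4·(x − 0) + -2·(y − -2) = 0.
Expanding: 4*x - 2*y - 4 = 0.


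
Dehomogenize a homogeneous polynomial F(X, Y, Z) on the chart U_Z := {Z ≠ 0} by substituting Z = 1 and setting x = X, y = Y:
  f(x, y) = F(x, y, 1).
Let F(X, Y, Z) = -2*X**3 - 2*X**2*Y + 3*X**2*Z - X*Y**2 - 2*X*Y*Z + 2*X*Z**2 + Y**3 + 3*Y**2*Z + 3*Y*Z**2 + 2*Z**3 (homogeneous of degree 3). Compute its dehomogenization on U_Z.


f(x, y) = -2*x**3 - 2*x**2*y + 3*x**2 - x*y**2 - 2*x*y + 2*x + y**3 + 3*y**2 + 3*y + 2

On U_Z we set Z = 1. Each monomial c·X^i·Y^j·Z^k in F becomes c·x^i·y^j·1^k = c·x^i·y^j.
Substituting Z = 1: F(X, Y, 1) = -2*x**3 - 2*x**2*y + 3*x**2 - x*y**2 - 2*x*y + 2*x + y**3 + 3*y**2 + 3*y + 2.
Note: deg(f) ≤ deg(F) = 3; strict inequality happens when F is divisible by Z (lost terms).


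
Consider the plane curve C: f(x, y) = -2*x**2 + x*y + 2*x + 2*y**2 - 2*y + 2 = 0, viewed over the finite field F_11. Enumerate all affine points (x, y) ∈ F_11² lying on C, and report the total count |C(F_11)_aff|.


Affine F_11-points: {(2, 1), (2, 10), (3, 2), (3, 3), (4, 0), (4, 10), (5, 1), (5, 3), (8, 0), (8, 8), (10, 2), (10, 5)}; count = 12.

For each of the 121 pairs (x, y) ∈ F_11², evaluate f(x, y) mod 11. Record the zeros.
  x = 0: [0↦2, 1↦2, 2↦6, 3↦3, 4↦4, 5↦9, 6↦7, 7↦9, 8↦4, 9↦3, 10↦6]  zeros at y ∈ ∅
  x = 1: [0↦2, 1↦3, 2↦8, 3↦6, 4↦8, 5↦3, 6↦2, 7↦5, 8↦1, 9↦1, 10↦5]  zeros at y ∈ ∅
  x = 2: [0↦9, 1↦0, 2↦6, 3↦5, 4↦8, 5↦4, 6↦4, 7↦8, 8↦5, 9↦6, 10↦0]  zeros at y ∈ {1, 10}
  x = 3: [0↦1, 1↦4, 2↦0, 3↦0, 4↦4, 5↦1, 6↦2, 7↦7, 8↦5, 9↦7, 10↦2]  zeros at y ∈ {2, 3}
  x = 4: [0↦0, 1↦4, 2↦1, 3↦2, 4↦7, 5↦5, 6↦7, 7↦2, 8↦1, 9↦4, 10↦0]  zeros at y ∈ {0, 10}
  x = 5: [0↦6, 1↦0, 2↦9, 3↦0, 4↦6, 5↦5, 6↦8, 7↦4, 8↦4, 9↦8, 10↦5]  zeros at y ∈ {1, 3}
  x = 6: [0↦8, 1↦3, 2↦2, 3↦5, 4↦1, 5↦1, 6↦5, 7↦2, 8↦3, 9↦8, 10↦6]  zeros at y ∈ ∅
  x = 7: [0↦6, 1↦2, 2↦2, 3↦6, 4↦3, 5↦4, 6↦9, 7↦7, 8↦9, 9↦4, 10↦3]  zeros at y ∈ ∅
  x = 8: [0↦0, 1↦8, 2↦9, 3↦3, 4↦1, 5↦3, 6↦9, 7↦8, 8↦0, 9↦7, 10↦7]  zeros at y ∈ {0, 8}
  x = 9: [0↦1, 1↦10, 2↦1, 3↦7, 4↦6, 5↦9, 6↦5, 7↦5, 8↦9, 9↦6, 10↦7]  zeros at y ∈ ∅
  x = 10: [0↦9, 1↦8, 2↦0, 3↦7, 4↦7, 5↦0, 6↦8, 7↦9, 8↦3, 9↦1, 10↦3]  zeros at y ∈ {2, 5}
Collecting zeros: affine points = {(2, 1), (2, 10), (3, 2), (3, 3), (4, 0), (4, 10), (5, 1), (5, 3), (8, 0), (8, 8), (10, 2), (10, 5)}.
Total count |C(F_11)_aff| = 12.


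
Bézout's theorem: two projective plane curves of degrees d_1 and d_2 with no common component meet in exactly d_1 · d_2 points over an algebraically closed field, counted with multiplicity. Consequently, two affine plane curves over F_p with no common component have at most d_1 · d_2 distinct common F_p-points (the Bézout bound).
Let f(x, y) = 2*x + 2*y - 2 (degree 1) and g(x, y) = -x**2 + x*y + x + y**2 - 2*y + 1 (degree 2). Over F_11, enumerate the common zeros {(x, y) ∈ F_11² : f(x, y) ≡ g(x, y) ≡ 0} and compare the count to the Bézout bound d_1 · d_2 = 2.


Common zeros: {(0, 1), (2, 10)}; count = 2; Bézout bound = 2.

deg(f) = 1, deg(g) = 2, so Bézout bound = 2.
Scan x ∈ F_11. For each x, list the y ∈ F_11 with f(x, y) ≡ 0 and those with g(x, y) ≡ 0 (mod 11); the common zeros in that column are the intersection.
  x = 0: f ≡ 0 at y ∈ {1}; g ≡ 0 at y ∈ {1}; common: {1}.
  x = 1: f ≡ 0 at y ∈ {0}; g ≡ 0 at y ∈ ∅; common: ∅.
  x = 2: f ≡ 0 at y ∈ {10}; g ≡ 0 at y ∈ {1, 10}; common: {10}.
  x = 3: f ≡ 0 at y ∈ {9}; g ≡ 0 at y ∈ ∅; common: ∅.
  x = 4: f ≡ 0 at y ∈ {8}; g ≡ 0 at y ∈ {0, 9}; common: ∅.
  x = 5: f ≡ 0 at y ∈ {7}; g ≡ 0 at y ∈ ∅; common: ∅.
  x = 6: f ≡ 0 at y ∈ {6}; g ≡ 0 at y ∈ {9}; common: ∅.
  x = 7: f ≡ 0 at y ∈ {5}; g ≡ 0 at y ∈ ∅; common: ∅.
  x = 8: f ≡ 0 at y ∈ {4}; g ≡ 0 at y ∈ {0, 5}; common: ∅.
  x = 9: f ≡ 0 at y ∈ {3}; g ≡ 0 at y ∈ {5, 10}; common: ∅.
  x = 10: f ≡ 0 at y ∈ {2}; g ≡ 0 at y ∈ ∅; common: ∅.
Collecting: common zeros = {(0, 1), (2, 10)}, so the count is 2.
Comparison with the Bézout bound: 2 ≤ 2 = deg(f)·deg(g), as expected for curves with no common component (the bound is attained).


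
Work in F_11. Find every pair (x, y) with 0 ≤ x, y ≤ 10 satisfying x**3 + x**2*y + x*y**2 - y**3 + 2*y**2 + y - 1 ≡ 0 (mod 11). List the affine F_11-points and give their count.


Affine F_11-points: {(1, 0), (2, 8), (3, 10), (4, 6), (6, 10), (7, 9), (8, 6), (8, 9), (9, 9), (10, 1)}; count = 10.

For each of the 121 pairs (x, y) ∈ F_11², evaluate f(x, y) mod 11. Record the zeros.
  x = 0: [0↦10, 1↦1, 2↦1, 3↦4, 4↦4, 5↦6, 6↦4, 7↦3, 8↦8, 9↦2, 10↦1]  zeros at y ∈ ∅
  x = 1: [0↦0, 1↦4, 2↦8, 3↦6, 4↦3, 5↦4, 6↦3, 7↦5, 8↦4, 9↦5, 10↦2]  zeros at y ∈ {0}
  x = 2: [0↦7, 1↦4, 2↦3, 3↦9, 4↦5, 5↦7, 6↦9, 7↦5, 8↦0, 9↦10, 10↦7]  zeros at y ∈ {8}
  x = 3: [0↦4, 1↦7, 2↦3, 3↦8, 4↦5, 5↦10, 6↦6, 7↦9, 8↦2, 9↦1, 10↦0]  zeros at y ∈ {10}
  x = 4: [0↦8, 1↦8, 2↦3, 3↦9, 4↦9, 5↦8, 6↦0, 7↦1, 8↦5, 9↦6, 10↦9]  zeros at y ∈ {6}
  x = 5: [0↦3, 1↦2, 2↦9, 3↦7, 4↦1, 5↦7, 6↦8, 7↦9, 8↦4, 9↦9, 10↦7]  zeros at y ∈ ∅
  x = 6: [0↦6, 1↦6, 2↦5, 3↦8, 4↦9, 5↦2, 6↦3, 7↦6, 8↦5, 9↦5, 10↦0]  zeros at y ∈ {10}
  x = 7: [0↦1, 1↦4, 2↦8, 3↦7, 4↦6, 5↦10, 6↦2, 7↦9, 8↦3, 9↦0, 10↦5]  zeros at y ∈ {9}
  x = 8: [0↦5, 1↦2, 2↦2, 3↦10, 4↦9, 5↦4, 6↦0, 7↦2, 8↦4, 9↦0, 10↦6]  zeros at y ∈ {6, 9}
  x = 9: [0↦2, 1↦6, 2↦4, 3↦1, 4↦2, 5↦1, 6↦3, 7↦2, 8↦3, 9↦0, 10↦9]  zeros at y ∈ {9}
  x = 10: [0↦9, 1↦0, 2↦9, 3↦8, 4↦2, 5↦7, 6↦6, 7↦4, 8↦6, 9↦6, 10↦9]  zeros at y ∈ {1}
Collecting zeros: affine points = {(1, 0), (2, 8), (3, 10), (4, 6), (6, 10), (7, 9), (8, 6), (8, 9), (9, 9), (10, 1)}.
Total count |C(F_11)_aff| = 10.


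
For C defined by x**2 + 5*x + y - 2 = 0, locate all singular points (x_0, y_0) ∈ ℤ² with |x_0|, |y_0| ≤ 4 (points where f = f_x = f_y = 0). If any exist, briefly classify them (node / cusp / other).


No singular points in the scanned grid; C is smooth there.

Compute partial derivatives:
  f_x = 2*x + 5.
  f_y = 1.
f_y = 1 is a nonzero constant, so f_y never vanishes: no point (x, y) can satisfy f = f_x = f_y = 0. In particular no (x, y) ∈ {−4, ..., 4}² is singular; the curve is smooth.


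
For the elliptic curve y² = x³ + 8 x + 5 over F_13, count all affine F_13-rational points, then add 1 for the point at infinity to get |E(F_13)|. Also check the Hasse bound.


Affine points = {(1, 1), (1, 12), (2, 4), (2, 9), (3, 2), (3, 11), (4, 6), (4, 7), (5, 1), (5, 12), (6, 3), (6, 10), (7, 1), (7, 12), (8, 3), (8, 10), (9, 0), (12, 3), (12, 10)}; affine count = 19; |E(F_13)| = 20.

Discriminant check: Δ ∝ 4a³ + 27b² = 4·8³ + 27·5² = 4·512 + 27·25 ≡ 6 (mod 13). Nonzero ⇒ E is nonsingular.
For each x ∈ F_13, compute rhs = x³ + 8·x + 5 mod 13, then count y ∈ F_13 with y² ≡ rhs.
  x = 0: rhs = 5, matching y values: none (0 points).
  x = 1: rhs = 1, matching y values: 1, 12 (2 points).
  x = 2: rhs = 3, matching y values: 4, 9 (2 points).
  x = 3: rhs = 4, matching y values: 2, 11 (2 points).
  x = 4: rhs = 10, matching y values: 6, 7 (2 points).
  x = 5: rhs = 1, matching y values: 1, 12 (2 points).
  x = 6: rhs = 9, matching y values: 3, 10 (2 points).
  x = 7: rhs = 1, matching y values: 1, 12 (2 points).
  x = 8: rhs = 9, matching y values: 3, 10 (2 points).
  x = 9: rhs = 0, matching y values: 0 (1 points).
  x = 10: rhs = 6, matching y values: none (0 points).
  x = 11: rhs = 7, matching y values: none (0 points).
  x = 12: rhs = 9, matching y values: 3, 10 (2 points).
Total affine count: 19.
Full point count |E(F_13)| = 19 + 1 = 20.
Hasse bound: |20 − (13+1)| = |6| = 6 ≤ 2√13 ≈ 7.2111 ✓.


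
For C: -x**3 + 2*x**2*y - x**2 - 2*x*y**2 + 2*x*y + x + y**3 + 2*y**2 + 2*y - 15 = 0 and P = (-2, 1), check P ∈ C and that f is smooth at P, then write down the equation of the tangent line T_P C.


Tangent line at P: -15*x + 21*y - 51 = 0.

Step 1: f(-2, 1) = 0, so P lies on C.
Step 2: partial derivatives
  f_x(x, y) = -3*x**2 + 4*x*y - 2*x - 2*y**2 + 2*y + 1, f_y(x, y) = 2*x**2 - 4*x*y + 2*x + 3*y**2 + 4*y + 2.
  f_x(P) = -15, f_y(P) = 21 (gradient nonzero, so P is smooth).
Step 3: tangent line at P: -15·(x − -2) + 21·(y − 1) = 0.
Expanding: -15*x + 21*y - 51 = 0.


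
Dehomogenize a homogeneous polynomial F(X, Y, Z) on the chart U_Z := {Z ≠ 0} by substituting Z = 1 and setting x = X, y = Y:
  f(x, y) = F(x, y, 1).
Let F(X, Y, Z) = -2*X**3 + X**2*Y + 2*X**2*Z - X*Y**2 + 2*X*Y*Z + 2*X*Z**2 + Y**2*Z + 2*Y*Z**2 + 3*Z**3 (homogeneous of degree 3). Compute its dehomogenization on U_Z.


f(x, y) = -2*x**3 + x**2*y + 2*x**2 - x*y**2 + 2*x*y + 2*x + y**2 + 2*y + 3

On U_Z we set Z = 1. Each monomial c·X^i·Y^j·Z^k in F becomes c·x^i·y^j·1^k = c·x^i·y^j.
Substituting Z = 1: F(X, Y, 1) = -2*x**3 + x**2*y + 2*x**2 - x*y**2 + 2*x*y + 2*x + y**2 + 2*y + 3.
Note: deg(f) ≤ deg(F) = 3; strict inequality happens when F is divisible by Z (lost terms).


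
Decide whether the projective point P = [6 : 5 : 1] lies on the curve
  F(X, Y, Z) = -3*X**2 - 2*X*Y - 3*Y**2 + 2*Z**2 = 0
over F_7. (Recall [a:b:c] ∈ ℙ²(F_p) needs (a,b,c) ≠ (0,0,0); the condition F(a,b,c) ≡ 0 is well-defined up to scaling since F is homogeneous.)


F(6,5,1) ≡ 4 (mod 7); P is NOT on the curve.

Evaluate F(6, 5, 1) term-by-term (mod 7).
  -3*X**2 ↦ -3·36·1·1 = -108
  -2*X*Y ↦ -2·6·5·1 = -60
  -3*Y**2 ↦ -3·1·25·1 = -75
  2*Z**2 ↦ 2·1·1·1 = 2
Sum: F(6, 5, 1) = (-108) + (-60) + (-75) + (2) = -241.
Reducing mod 7: -241 ≡ 4 (mod 7).
Since F(a, b, c) ≡ 4 ≠ 0 (mod 7), P does NOT lie on the curve.


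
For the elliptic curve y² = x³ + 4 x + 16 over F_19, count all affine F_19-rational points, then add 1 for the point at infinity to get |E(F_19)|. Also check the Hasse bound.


Affine points = {(0, 4), (0, 15), (3, 6), (3, 13), (4, 1), (4, 18), (5, 3), (5, 16), (6, 3), (6, 16), (7, 8), (7, 11), (8, 3), (8, 16), (10, 7), (10, 12), (11, 2), (11, 17), (12, 5), (12, 14), (13, 2), (13, 17), (14, 2), (14, 17), (17, 0), (18, 7), (18, 12)}; affine count = 27; |E(F_19)| = 28.

Discriminant check: Δ ∝ 4a³ + 27b² = 4·4³ + 27·16² = 4·64 + 27·256 ≡ 5 (mod 19). Nonzero ⇒ E is nonsingular.
For each x ∈ F_19, compute rhs = x³ + 4·x + 16 mod 19, then count y ∈ F_19 with y² ≡ rhs.
  x = 0: rhs = 16, matching y values: 4, 15 (2 points).
  x = 1: rhs = 2, matching y values: none (0 points).
  x = 2: rhs = 13, matching y values: none (0 points).
  x = 3: rhs = 17, matching y values: 6, 13 (2 points).
  x = 4: rhs = 1, matching y values: 1, 18 (2 points).
  x = 5: rhs = 9, matching y values: 3, 16 (2 points).
  x = 6: rhs = 9, matching y values: 3, 16 (2 points).
  x = 7: rhs = 7, matching y values: 8, 11 (2 points).
  x = 8: rhs = 9, matching y values: 3, 16 (2 points).
  x = 9: rhs = 2, matching y values: none (0 points).
  x = 10: rhs = 11, matching y values: 7, 12 (2 points).
  x = 11: rhs = 4, matching y values: 2, 17 (2 points).
  x = 12: rhs = 6, matching y values: 5, 14 (2 points).
  x = 13: rhs = 4, matching y values: 2, 17 (2 points).
  x = 14: rhs = 4, matching y values: 2, 17 (2 points).
  x = 15: rhs = 12, matching y values: none (0 points).
  x = 16: rhs = 15, matching y values: none (0 points).
  x = 17: rhs = 0, matching y values: 0 (1 points).
  x = 18: rhs = 11, matching y values: 7, 12 (2 points).
Total affine count: 27.
Full point count |E(F_19)| = 27 + 1 = 28.
Hasse bound: |28 − (19+1)| = |8| = 8 ≤ 2√19 ≈ 8.7178 ✓.


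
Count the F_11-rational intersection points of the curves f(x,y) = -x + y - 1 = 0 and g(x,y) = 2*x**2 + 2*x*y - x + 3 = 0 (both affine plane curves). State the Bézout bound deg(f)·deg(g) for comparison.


Common zeros: ∅; count = 0; Bézout bound = 2.

deg(f) = 1, deg(g) = 2, so Bézout bound = 2.
Scan x ∈ F_11. For each x, list the y ∈ F_11 with f(x, y) ≡ 0 and those with g(x, y) ≡ 0 (mod 11); the common zeros in that column are the intersection.
  x = 0: f ≡ 0 at y ∈ {1}; g ≡ 0 at y ∈ ∅; common: ∅.
  x = 1: f ≡ 0 at y ∈ {2}; g ≡ 0 at y ∈ {9}; common: ∅.
  x = 2: f ≡ 0 at y ∈ {3}; g ≡ 0 at y ∈ {6}; common: ∅.
  x = 3: f ≡ 0 at y ∈ {4}; g ≡ 0 at y ∈ {8}; common: ∅.
  x = 4: f ≡ 0 at y ∈ {5}; g ≡ 0 at y ∈ {3}; common: ∅.
  x = 5: f ≡ 0 at y ∈ {6}; g ≡ 0 at y ∈ {4}; common: ∅.
  x = 6: f ≡ 0 at y ∈ {7}; g ≡ 0 at y ∈ {8}; common: ∅.
  x = 7: f ≡ 0 at y ∈ {8}; g ≡ 0 at y ∈ {9}; common: ∅.
  x = 8: f ≡ 0 at y ∈ {9}; g ≡ 0 at y ∈ {4}; common: ∅.
  x = 9: f ≡ 0 at y ∈ {10}; g ≡ 0 at y ∈ {6}; common: ∅.
  x = 10: f ≡ 0 at y ∈ {0}; g ≡ 0 at y ∈ {3}; common: ∅.
Collecting: common zeros = ∅, so the count is 0.
Comparison with the Bézout bound: 0 ≤ 2 = deg(f)·deg(g), as expected for curves with no common component (the affine F_11-count falls short of the bound because intersections may lie at infinity, over extension fields, or carry multiplicity).


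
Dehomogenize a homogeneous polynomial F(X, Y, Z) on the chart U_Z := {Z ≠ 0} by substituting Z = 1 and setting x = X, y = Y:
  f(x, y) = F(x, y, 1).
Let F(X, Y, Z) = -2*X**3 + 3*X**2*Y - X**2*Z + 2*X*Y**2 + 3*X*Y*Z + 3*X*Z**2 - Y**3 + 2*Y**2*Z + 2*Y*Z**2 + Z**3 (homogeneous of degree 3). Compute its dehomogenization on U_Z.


f(x, y) = -2*x**3 + 3*x**2*y - x**2 + 2*x*y**2 + 3*x*y + 3*x - y**3 + 2*y**2 + 2*y + 1

On U_Z we set Z = 1. Each monomial c·X^i·Y^j·Z^k in F becomes c·x^i·y^j·1^k = c·x^i·y^j.
Substituting Z = 1: F(X, Y, 1) = -2*x**3 + 3*x**2*y - x**2 + 2*x*y**2 + 3*x*y + 3*x - y**3 + 2*y**2 + 2*y + 1.
Note: deg(f) ≤ deg(F) = 3; strict inequality happens when F is divisible by Z (lost terms).


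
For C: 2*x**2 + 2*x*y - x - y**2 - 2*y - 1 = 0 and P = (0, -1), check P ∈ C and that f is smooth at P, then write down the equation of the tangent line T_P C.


Tangent line at P: -3*x = 0.

Step 1: f(0, -1) = 0, so P lies on C.
Step 2: partial derivatives
  f_x(x, y) = 4*x + 2*y - 1, f_y(x, y) = 2*x - 2*y - 2.
  f_x(P) = -3, f_y(P) = 0 (gradient nonzero, so P is smooth).
Step 3: tangent line at P: -3·(x − 0) + 0·(y − -1) = 0.
Expanding: -3*x = 0.


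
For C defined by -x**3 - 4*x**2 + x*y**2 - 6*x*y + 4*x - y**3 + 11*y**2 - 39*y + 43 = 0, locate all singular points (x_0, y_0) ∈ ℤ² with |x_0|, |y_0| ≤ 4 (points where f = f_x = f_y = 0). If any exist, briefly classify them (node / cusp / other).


Singular points: {(-1, 3)}; classification: node.

Compute partial derivatives:
  f_x = -3*x**2 - 8*x + y**2 - 6*y + 4.
  f_y = 2*x*y - 6*x - 3*y**2 + 22*y - 39.
Scan x_0 ∈ {−4, ..., 4}. For each x_0, f_y(x_0, y) is a polynomial in y; find its integer roots y ∈ {−4, ..., 4}, then test f_x and f at those candidates.
  x = -4: f_y(-4, y) = -3*y**2 + 14*y - 15; vanishes at y ∈ {3}. (-4, 3): f_x = -21 ≠ 0.
  x = -3: f_y(-3, y) = -3*y**2 + 16*y - 21; vanishes at y ∈ {3}. (-3, 3): f_x = -8 ≠ 0.
  x = -2: f_y(-2, y) = -3*y**2 + 18*y - 27; vanishes at y ∈ {3}. (-2, 3): f_x = -1 ≠ 0.
  x = -1: f_y(-1, y) = -3*y**2 + 20*y - 33; vanishes at y ∈ {3}. (-1, 3): f_x = 0, f = 0 — SINGULAR.
  x = 0: f_y(0, y) = -3*y**2 + 22*y - 39; vanishes at y ∈ {3}. (0, 3): f_x = -5 ≠ 0.
  x = 1: f_y(1, y) = -3*y**2 + 24*y - 45; vanishes at y ∈ {3}. (1, 3): f_x = -16 ≠ 0.
  x = 2: f_y(2, y) = -3*y**2 + 26*y - 51; vanishes at y ∈ {3}. (2, 3): f_x = -33 ≠ 0.
  x = 3: f_y(3, y) = -3*y**2 + 28*y - 57; vanishes at y ∈ {3}. (3, 3): f_x = -56 ≠ 0.
  x = 4: f_y(4, y) = -3*y**2 + 30*y - 63; vanishes at y ∈ {3}. (4, 3): f_x = -85 ≠ 0.
Only singular point on the grid: (-1, 3).
Classify: substitute x = -1 + u, y = 3 + v and expand: f = -u**3 - u**2 + u*v**2 - v**3 + v**2.
No constant or linear terms (consistent with a singular point). Quadratic part: -u**2 + v**2. Cubic part: -u**3 + u*v**2 - v**3.
The quadratic part v**2 - u**2 = (v − u)(v + u) splits into two distinct linear factors, so there are two distinct tangent lines y − 3 = ±(x − -1) — this is a node (ordinary double point).
Classification: node.


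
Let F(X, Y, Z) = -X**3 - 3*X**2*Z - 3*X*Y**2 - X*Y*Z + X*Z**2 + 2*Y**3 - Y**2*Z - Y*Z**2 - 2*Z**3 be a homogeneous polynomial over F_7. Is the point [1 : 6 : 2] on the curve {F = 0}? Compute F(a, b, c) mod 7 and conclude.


F(1,6,2) ≡ 1 (mod 7); P is NOT on the curve.

Evaluate F(1, 6, 2) term-by-term (mod 7).
  -X**3 ↦ -1·1·1·1 = -1
  -3*X**2*Z ↦ -3·1·1·2 = -6
  -3*X*Y**2 ↦ -3·1·36·1 = -108
  -X*Y*Z ↦ -1·1·6·2 = -12
  X*Z**2 ↦ 1·1·1·4 = 4
  2*Y**3 ↦ 2·1·216·1 = 432
  -Y**2*Z ↦ -1·1·36·2 = -72
  -Y*Z**2 ↦ -1·1·6·4 = -24
  -2*Z**3 ↦ -2·1·1·8 = -16
Sum: F(1, 6, 2) = (-1) + (-6) + (-108) + (-12) + (4) + (432) + (-72) + (-24) + (-16) = 197.
Reducing mod 7: 197 ≡ 1 (mod 7).
Since F(a, b, c) ≡ 1 ≠ 0 (mod 7), P does NOT lie on the curve.


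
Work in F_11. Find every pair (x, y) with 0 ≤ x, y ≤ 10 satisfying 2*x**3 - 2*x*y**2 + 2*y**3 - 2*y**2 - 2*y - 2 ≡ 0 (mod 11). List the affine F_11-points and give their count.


Affine F_11-points: {(0, 7), (0, 9), (1, 0), (2, 8), (2, 9), (3, 1), (3, 4), (3, 10), (4, 7), (5, 4), (6, 3), (7, 6), (7, 7), (9, 9), (10, 3)}; count = 15.

For each of the 121 pairs (x, y) ∈ F_11², evaluate f(x, y) mod 11. Record the zeros.
  x = 0: [0↦9, 1↦7, 2↦2, 3↦6, 4↦9, 5↦1, 6↦5, 7↦0, 8↦9, 9↦0, 10↦7]  zeros at y ∈ {7, 9}
  x = 1: [0↦0, 1↦7, 2↦7, 3↦1, 4↦1, 5↦8, 6↦1, 7↦3, 8↦4, 9↦5, 10↦7]  zeros at y ∈ {0}
  x = 2: [0↦3, 1↦8, 2↦2, 3↦8, 4↦5, 5↦5, 6↦9, 7↦7, 8↦0, 9↦0, 10↦8]  zeros at y ∈ {8, 9}
  x = 3: [0↦8, 1↦0, 2↦10, 3↦6, 4↦0, 5↦4, 6↦8, 7↦2, 8↦9, 9↦8, 10↦0]  zeros at y ∈ {1, 4, 10}
  x = 4: [0↦5, 1↦6, 2↦10, 3↦7, 4↦9, 5↦6, 6↦10, 7↦0, 8↦10, 9↦8, 10↦6]  zeros at y ∈ {7}
  x = 5: [0↦6, 1↦5, 2↦3, 3↦1, 4↦0, 5↦1, 6↦5, 7↦2, 8↦4, 9↦1, 10↦5]  zeros at y ∈ {4}
  x = 6: [0↦1, 1↦9, 2↦1, 3↦0, 4↦7, 5↦1, 6↦5, 7↦9, 8↦3, 9↦10, 10↦9]  zeros at y ∈ {3}
  x = 7: [0↦2, 1↦8, 2↦5, 3↦5, 4↦9, 5↦7, 6↦0, 7↦0, 8↦8, 9↦3, 10↦8]  zeros at y ∈ {6, 7}
  x = 8: [0↦10, 1↦3, 2↦5, 3↦6, 4↦7, 5↦9, 6↦2, 7↦9, 8↦9, 9↦3, 10↦3]  zeros at y ∈ ∅
  x = 9: [0↦4, 1↦6, 2↦2, 3↦4, 4↦2, 5↦8, 6↦1, 7↦4, 8↦7, 9↦0, 10↦6]  zeros at y ∈ {9}
  x = 10: [0↦7, 1↦7, 2↦8, 3↦0, 4↦6, 5↦5, 6↦9, 7↦8, 8↦3, 9↦6, 10↦7]  zeros at y ∈ {3}
Collecting zeros: affine points = {(0, 7), (0, 9), (1, 0), (2, 8), (2, 9), (3, 1), (3, 4), (3, 10), (4, 7), (5, 4), (6, 3), (7, 6), (7, 7), (9, 9), (10, 3)}.
Total count |C(F_11)_aff| = 15.


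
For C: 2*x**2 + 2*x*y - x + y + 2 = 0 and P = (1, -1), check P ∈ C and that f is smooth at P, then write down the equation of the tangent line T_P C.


Tangent line at P: x + 3*y + 2 = 0.

Step 1: f(1, -1) = 0, so P lies on C.
Step 2: partial derivatives
  f_x(x, y) = 4*x + 2*y - 1, f_y(x, y) = 2*x + 1.
  f_x(P) = 1, f_y(P) = 3 (gradient nonzero, so P is smooth).
Step 3: tangent line at P: 1·(x − 1) + 3·(y − -1) = 0.
Expanding: x + 3*y + 2 = 0.


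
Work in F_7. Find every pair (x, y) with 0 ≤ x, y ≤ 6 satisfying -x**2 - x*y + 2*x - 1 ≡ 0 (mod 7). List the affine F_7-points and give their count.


Affine F_7-points: {(1, 0), (2, 3), (3, 1), (4, 3), (5, 1), (6, 4)}; count = 6.

For each of the 49 pairs (x, y) ∈ F_7², evaluate f(x, y) mod 7. Record the zeros.
  x = 0: [0↦6, 1↦6, 2↦6, 3↦6, 4↦6, 5↦6, 6↦6]  zeros at y ∈ ∅
  x = 1: [0↦0, 1↦6, 2↦5, 3↦4, 4↦3, 5↦2, 6↦1]  zeros at y ∈ {0}
  x = 2: [0↦6, 1↦4, 2↦2, 3↦0, 4↦5, 5↦3, 6↦1]  zeros at y ∈ {3}
  x = 3: [0↦3, 1↦0, 2↦4, 3↦1, 4↦5, 5↦2, 6↦6]  zeros at y ∈ {1}
  x = 4: [0↦5, 1↦1, 2↦4, 3↦0, 4↦3, 5↦6, 6↦2]  zeros at y ∈ {3}
  x = 5: [0↦5, 1↦0, 2↦2, 3↦4, 4↦6, 5↦1, 6↦3]  zeros at y ∈ {1}
  x = 6: [0↦3, 1↦4, 2↦5, 3↦6, 4↦0, 5↦1, 6↦2]  zeros at y ∈ {4}
Collecting zeros: affine points = {(1, 0), (2, 3), (3, 1), (4, 3), (5, 1), (6, 4)}.
Total count |C(F_7)_aff| = 6.


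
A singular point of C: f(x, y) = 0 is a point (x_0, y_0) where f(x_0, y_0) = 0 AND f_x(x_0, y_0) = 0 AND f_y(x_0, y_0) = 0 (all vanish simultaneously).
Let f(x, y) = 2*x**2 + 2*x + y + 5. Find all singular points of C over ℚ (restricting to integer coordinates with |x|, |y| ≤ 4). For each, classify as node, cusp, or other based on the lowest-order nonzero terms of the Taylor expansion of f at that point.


No singular points in the scanned grid; C is smooth there.

Compute partial derivatives:
  f_x = 4*x + 2.
  f_y = 1.
f_y = 1 is a nonzero constant, so f_y never vanishes: no point (x, y) can satisfy f = f_x = f_y = 0. In particular no (x, y) ∈ {−4, ..., 4}² is singular; the curve is smooth.


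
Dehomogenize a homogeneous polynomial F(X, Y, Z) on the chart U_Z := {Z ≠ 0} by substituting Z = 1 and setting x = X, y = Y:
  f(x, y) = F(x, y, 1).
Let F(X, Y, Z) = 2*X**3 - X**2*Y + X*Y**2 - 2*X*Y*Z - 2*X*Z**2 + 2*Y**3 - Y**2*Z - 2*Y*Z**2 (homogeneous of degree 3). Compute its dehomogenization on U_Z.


f(x, y) = 2*x**3 - x**2*y + x*y**2 - 2*x*y - 2*x + 2*y**3 - y**2 - 2*y

On U_Z we set Z = 1. Each monomial c·X^i·Y^j·Z^k in F becomes c·x^i·y^j·1^k = c·x^i·y^j.
Substituting Z = 1: F(X, Y, 1) = 2*x**3 - x**2*y + x*y**2 - 2*x*y - 2*x + 2*y**3 - y**2 - 2*y.
Note: deg(f) ≤ deg(F) = 3; strict inequality happens when F is divisible by Z (lost terms).


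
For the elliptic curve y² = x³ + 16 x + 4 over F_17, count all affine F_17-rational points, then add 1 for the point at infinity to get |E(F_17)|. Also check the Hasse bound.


Affine points = {(0, 2), (0, 15), (1, 2), (1, 15), (4, 8), (4, 9), (7, 0), (8, 7), (8, 10), (10, 5), (10, 12), (11, 7), (11, 10), (15, 7), (15, 10), (16, 2), (16, 15)}; affine count = 17; |E(F_17)| = 18.

Discriminant check: Δ ∝ 4a³ + 27b² = 4·16³ + 27·4² = 4·4096 + 27·16 ≡ 3 (mod 17). Nonzero ⇒ E is nonsingular.
For each x ∈ F_17, compute rhs = x³ + 16·x + 4 mod 17, then count y ∈ F_17 with y² ≡ rhs.
  x = 0: rhs = 4, matching y values: 2, 15 (2 points).
  x = 1: rhs = 4, matching y values: 2, 15 (2 points).
  x = 2: rhs = 10, matching y values: none (0 points).
  x = 3: rhs = 11, matching y values: none (0 points).
  x = 4: rhs = 13, matching y values: 8, 9 (2 points).
  x = 5: rhs = 5, matching y values: none (0 points).
  x = 6: rhs = 10, matching y values: none (0 points).
  x = 7: rhs = 0, matching y values: 0 (1 points).
  x = 8: rhs = 15, matching y values: 7, 10 (2 points).
  x = 9: rhs = 10, matching y values: none (0 points).
  x = 10: rhs = 8, matching y values: 5, 12 (2 points).
  x = 11: rhs = 15, matching y values: 7, 10 (2 points).
  x = 12: rhs = 3, matching y values: none (0 points).
  x = 13: rhs = 12, matching y values: none (0 points).
  x = 14: rhs = 14, matching y values: none (0 points).
  x = 15: rhs = 15, matching y values: 7, 10 (2 points).
  x = 16: rhs = 4, matching y values: 2, 15 (2 points).
Total affine count: 17.
Full point count |E(F_17)| = 17 + 1 = 18.
Hasse bound: |18 − (17+1)| = |0| = 0 ≤ 2√17 ≈ 8.2462 ✓.


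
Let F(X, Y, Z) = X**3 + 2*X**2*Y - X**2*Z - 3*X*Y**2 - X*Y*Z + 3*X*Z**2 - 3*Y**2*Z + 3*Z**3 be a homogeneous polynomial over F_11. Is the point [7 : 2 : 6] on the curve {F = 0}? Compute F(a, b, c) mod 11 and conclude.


F(7,2,6) ≡ 1 (mod 11); P is NOT on the curve.

Evaluate F(7, 2, 6) term-by-term (mod 11).
  X**3 ↦ 1·343·1·1 = 343
  2*X**2*Y ↦ 2·49·2·1 = 196
  -X**2*Z ↦ -1·49·1·6 = -294
  -3*X*Y**2 ↦ -3·7·4·1 = -84
  -X*Y*Z ↦ -1·7·2·6 = -84
  3*X*Z**2 ↦ 3·7·1·36 = 756
  -3*Y**2*Z ↦ -3·1·4·6 = -72
  3*Z**3 ↦ 3·1·1·216 = 648
Sum: F(7, 2, 6) = (343) + (196) + (-294) + (-84) + (-84) + (756) + (-72) + (648) = 1409.
Reducing mod 11: 1409 ≡ 1 (mod 11).
Since F(a, b, c) ≡ 1 ≠ 0 (mod 11), P does NOT lie on the curve.


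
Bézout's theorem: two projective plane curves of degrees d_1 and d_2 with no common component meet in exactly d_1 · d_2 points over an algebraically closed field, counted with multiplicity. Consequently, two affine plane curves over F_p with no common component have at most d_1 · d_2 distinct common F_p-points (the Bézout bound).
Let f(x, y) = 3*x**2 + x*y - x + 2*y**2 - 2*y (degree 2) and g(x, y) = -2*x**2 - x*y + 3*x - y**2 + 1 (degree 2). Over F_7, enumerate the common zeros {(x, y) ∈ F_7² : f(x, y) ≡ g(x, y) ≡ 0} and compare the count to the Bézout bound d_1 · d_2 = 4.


Common zeros: {(0, 1)}; count = 1; Bézout bound = 4.

deg(f) = 2, deg(g) = 2, so Bézout bound = 4.
Scan x ∈ F_7. For each x, list the y ∈ F_7 with f(x, y) ≡ 0 and those with g(x, y) ≡ 0 (mod 7); the common zeros in that column are the intersection.
  x = 0: f ≡ 0 at y ∈ {0, 1}; g ≡ 0 at y ∈ {1, 6}; common: {1}.
  x = 1: f ≡ 0 at y ∈ ∅; g ≡ 0 at y ∈ {1, 5}; common: ∅.
  x = 2: f ≡ 0 at y ∈ {3, 4}; g ≡ 0 at y ∈ {6}; common: ∅.
  x = 3: f ≡ 0 at y ∈ ∅; g ≡ 0 at y ∈ ∅; common: ∅.
  x = 4: f ≡ 0 at y ∈ {2, 4}; g ≡ 0 at y ∈ ∅; common: ∅.
  x = 5: f ≡ 0 at y ∈ {0, 2}; g ≡ 0 at y ∈ {4, 5}; common: ∅.
  x = 6: f ≡ 0 at y ∈ ∅; g ≡ 0 at y ∈ ∅; common: ∅.
Collecting: common zeros = {(0, 1)}, so the count is 1.
Comparison with the Bézout bound: 1 ≤ 4 = deg(f)·deg(g), as expected for curves with no common component (the affine F_7-count falls short of the bound because intersections may lie at infinity, over extension fields, or carry multiplicity).


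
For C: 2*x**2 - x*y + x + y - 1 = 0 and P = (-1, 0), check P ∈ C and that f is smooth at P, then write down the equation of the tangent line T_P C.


Tangent line at P: -3*x + 2*y - 3 = 0.

Step 1: f(-1, 0) = 0, so P lies on C.
Step 2: partial derivatives
  f_x(x, y) = 4*x - y + 1, f_y(x, y) = 1 - x.
  f_x(P) = -3, f_y(P) = 2 (gradient nonzero, so P is smooth).
Step 3: tangent line at P: -3·(x − -1) + 2·(y − 0) = 0.
Expanding: -3*x + 2*y - 3 = 0.


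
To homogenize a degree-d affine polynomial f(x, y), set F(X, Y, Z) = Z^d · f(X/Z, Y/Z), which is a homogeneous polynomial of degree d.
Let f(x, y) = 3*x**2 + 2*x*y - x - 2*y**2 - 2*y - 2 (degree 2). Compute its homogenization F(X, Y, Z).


F(X, Y, Z) = 3*X**2 + 2*X*Y - X*Z - 2*Y**2 - 2*Y*Z - 2*Z**2

deg(f) = 2.
Substitute x = X/Z, y = Y/Z into f, then multiply by Z^2.
  monomial 3·x^2·y^0 ↦ 3·X^2·Y^0·Z^0.
  monomial 2·x^1·y^1 ↦ 2·X^1·Y^1·Z^0.
  monomial -1·x^1·y^0 ↦ -1·X^1·Y^0·Z^1.
  monomial -2·x^0·y^2 ↦ -2·X^0·Y^2·Z^0.
  monomial -2·x^0·y^1 ↦ -2·X^0·Y^1·Z^1.
  monomial -2·x^0·y^0 ↦ -2·X^0·Y^0·Z^2.
Collecting: F(X, Y, Z) = 3*X**2 + 2*X*Y - X*Z - 2*Y**2 - 2*Y*Z - 2*Z**2.


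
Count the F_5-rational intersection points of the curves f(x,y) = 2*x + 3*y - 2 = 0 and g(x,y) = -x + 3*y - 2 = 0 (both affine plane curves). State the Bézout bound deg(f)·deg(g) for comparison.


Common zeros: {(0, 4)}; count = 1; Bézout bound = 1.

deg(f) = 1, deg(g) = 1, so Bézout bound = 1.
Scan x ∈ F_5. For each x, list the y ∈ F_5 with f(x, y) ≡ 0 and those with g(x, y) ≡ 0 (mod 5); the common zeros in that column are the intersection.
  x = 0: f ≡ 0 at y ∈ {4}; g ≡ 0 at y ∈ {4}; common: {4}.
  x = 1: f ≡ 0 at y ∈ {0}; g ≡ 0 at y ∈ {1}; common: ∅.
  x = 2: f ≡ 0 at y ∈ {1}; g ≡ 0 at y ∈ {3}; common: ∅.
  x = 3: f ≡ 0 at y ∈ {2}; g ≡ 0 at y ∈ {0}; common: ∅.
  x = 4: f ≡ 0 at y ∈ {3}; g ≡ 0 at y ∈ {2}; common: ∅.
Collecting: common zeros = {(0, 4)}, so the count is 1.
Comparison with the Bézout bound: 1 ≤ 1 = deg(f)·deg(g), as expected for curves with no common component (the bound is attained).


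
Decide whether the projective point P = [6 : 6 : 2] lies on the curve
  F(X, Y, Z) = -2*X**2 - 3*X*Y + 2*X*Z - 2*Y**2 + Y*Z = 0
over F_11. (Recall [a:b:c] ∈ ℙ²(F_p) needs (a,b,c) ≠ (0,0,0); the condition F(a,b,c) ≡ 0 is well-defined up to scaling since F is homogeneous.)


F(6,6,2) ≡ 4 (mod 11); P is NOT on the curve.

Evaluate F(6, 6, 2) term-by-term (mod 11).
  -2*X**2 ↦ -2·36·1·1 = -72
  -3*X*Y ↦ -3·6·6·1 = -108
  2*X*Z ↦ 2·6·1·2 = 24
  -2*Y**2 ↦ -2·1·36·1 = -72
  Y*Z ↦ 1·1·6·2 = 12
Sum: F(6, 6, 2) = (-72) + (-108) + (24) + (-72) + (12) = -216.
Reducing mod 11: -216 ≡ 4 (mod 11).
Since F(a, b, c) ≡ 4 ≠ 0 (mod 11), P does NOT lie on the curve.


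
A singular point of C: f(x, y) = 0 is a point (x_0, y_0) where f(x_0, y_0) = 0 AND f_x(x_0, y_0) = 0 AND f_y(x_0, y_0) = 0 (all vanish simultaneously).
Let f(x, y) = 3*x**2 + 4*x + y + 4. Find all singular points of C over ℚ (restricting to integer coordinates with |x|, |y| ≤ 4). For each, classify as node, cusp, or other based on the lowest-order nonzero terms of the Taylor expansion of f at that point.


No singular points in the scanned grid; C is smooth there.

Compute partial derivatives:
  f_x = 6*x + 4.
  f_y = 1.
f_y = 1 is a nonzero constant, so f_y never vanishes: no point (x, y) can satisfy f = f_x = f_y = 0. In particular no (x, y) ∈ {−4, ..., 4}² is singular; the curve is smooth.


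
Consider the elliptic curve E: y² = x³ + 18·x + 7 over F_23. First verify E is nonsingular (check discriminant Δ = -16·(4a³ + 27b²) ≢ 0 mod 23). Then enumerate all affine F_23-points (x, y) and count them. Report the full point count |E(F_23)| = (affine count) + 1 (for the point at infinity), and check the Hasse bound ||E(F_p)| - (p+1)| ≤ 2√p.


Affine points = {(1, 7), (1, 16), (6, 3), (6, 20), (7, 4), (7, 19), (9, 1), (9, 22), (11, 8), (11, 15), (13, 0), (14, 6), (14, 17), (15, 8), (15, 15), (19, 3), (19, 20), (20, 8), (20, 15), (21, 3), (21, 20)}; affine count = 21; |E(F_23)| = 22.

Discriminant check: Δ ∝ 4a³ + 27b² = 4·18³ + 27·7² = 4·5832 + 27·49 ≡ 18 (mod 23). Nonzero ⇒ E is nonsingular.
For each x ∈ F_23, compute rhs = x³ + 18·x + 7 mod 23, then count y ∈ F_23 with y² ≡ rhs.
  x = 0: rhs = 7, matching y values: none (0 points).
  x = 1: rhs = 3, matching y values: 7, 16 (2 points).
  x = 2: rhs = 5, matching y values: none (0 points).
  x = 3: rhs = 19, matching y values: none (0 points).
  x = 4: rhs = 5, matching y values: none (0 points).
  x = 5: rhs = 15, matching y values: none (0 points).
  x = 6: rhs = 9, matching y values: 3, 20 (2 points).
  x = 7: rhs = 16, matching y values: 4, 19 (2 points).
  x = 8: rhs = 19, matching y values: none (0 points).
  x = 9: rhs = 1, matching y values: 1, 22 (2 points).
  x = 10: rhs = 14, matching y values: none (0 points).
  x = 11: rhs = 18, matching y values: 8, 15 (2 points).
  x = 12: rhs = 19, matching y values: none (0 points).
  x = 13: rhs = 0, matching y values: 0 (1 points).
  x = 14: rhs = 13, matching y values: 6, 17 (2 points).
  x = 15: rhs = 18, matching y values: 8, 15 (2 points).
  x = 16: rhs = 21, matching y values: none (0 points).
  x = 17: rhs = 5, matching y values: none (0 points).
  x = 18: rhs = 22, matching y values: none (0 points).
  x = 19: rhs = 9, matching y values: 3, 20 (2 points).
  x = 20: rhs = 18, matching y values: 8, 15 (2 points).
  x = 21: rhs = 9, matching y values: 3, 20 (2 points).
  x = 22: rhs = 11, matching y values: none (0 points).
Total affine count: 21.
Full point count |E(F_23)| = 21 + 1 = 22.
Hasse bound: |22 − (23+1)| = |-2| = 2 ≤ 2√23 ≈ 9.5917 ✓.
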